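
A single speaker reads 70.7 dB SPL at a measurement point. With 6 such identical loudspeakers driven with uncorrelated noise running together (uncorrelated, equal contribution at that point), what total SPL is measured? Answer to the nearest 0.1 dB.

78.5 dB SPL

6 equal incoherent sources raise the level by 10·log₁₀(6) = 7.78 dB.
L_total = 70.7 + 7.78 = 78.5 dB SPL.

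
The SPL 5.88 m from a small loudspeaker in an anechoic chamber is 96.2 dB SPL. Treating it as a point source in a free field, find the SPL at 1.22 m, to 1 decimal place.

109.9 dB SPL

Free-field point source: level drops by 20·log₁₀ of the distance ratio.
ΔL = −20·log₁₀(1.22/5.88) = 13.66 dB, so L₂ = 96.2 + (13.66) = 109.9 dB SPL.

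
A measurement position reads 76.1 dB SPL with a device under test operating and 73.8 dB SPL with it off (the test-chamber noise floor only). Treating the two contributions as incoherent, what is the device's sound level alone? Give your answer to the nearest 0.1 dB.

72.2 dB SPL

Remove the background by subtracting linear intensities:
L_src = 10·log₁₀(10^(76.1/10) − 10^(73.8/10)) = 10·log₁₀(16750000) = 72.2 dB SPL.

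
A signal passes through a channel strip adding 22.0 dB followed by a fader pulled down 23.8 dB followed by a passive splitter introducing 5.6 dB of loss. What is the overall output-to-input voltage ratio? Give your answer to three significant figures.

Net gain = 22.0 + (−23.8) + (−5.6) = -7.4 dB.
Voltage ratio = 10^(-7.4/20) = 0.427.

0.427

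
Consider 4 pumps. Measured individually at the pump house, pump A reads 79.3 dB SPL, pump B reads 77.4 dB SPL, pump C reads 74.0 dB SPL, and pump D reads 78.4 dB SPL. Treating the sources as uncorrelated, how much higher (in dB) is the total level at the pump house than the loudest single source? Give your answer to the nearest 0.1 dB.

4.4 dB

Uncorrelated sources add in intensity (power), not in dB.
L_total = 10·log₁₀(10^(79.3/10) + 10^(77.4/10) + 10^(74.0/10) + 10^(78.4/10)) = 83.70 dB SPL.
Excess over the loudest (79.3 dB): 83.70 − 79.3 = 4.4 dB.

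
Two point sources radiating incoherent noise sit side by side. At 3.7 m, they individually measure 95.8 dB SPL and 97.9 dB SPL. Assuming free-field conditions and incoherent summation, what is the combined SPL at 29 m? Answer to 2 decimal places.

Combined at 3.7 m: 10·log₁₀(10^(95.8/10)+10^(97.9/10)) = 99.986 dB SPL.
Then apply −20·log₁₀(29/3.7) = -17.884 dB → 82.10 dB SPL.

82.10 dB SPL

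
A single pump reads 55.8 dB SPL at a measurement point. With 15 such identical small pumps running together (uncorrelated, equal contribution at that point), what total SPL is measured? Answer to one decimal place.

15 equal incoherent sources raise the level by 10·log₁₀(15) = 11.76 dB.
L_total = 55.8 + 11.76 = 67.6 dB SPL.

67.6 dB SPL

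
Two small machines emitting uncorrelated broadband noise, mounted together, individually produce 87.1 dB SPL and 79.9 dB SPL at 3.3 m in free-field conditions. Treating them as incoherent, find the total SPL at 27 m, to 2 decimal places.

Combined at 3.3 m: 10·log₁₀(10^(87.1/10)+10^(79.9/10)) = 87.857 dB SPL.
Then apply −20·log₁₀(27/3.3) = -18.257 dB → 69.60 dB SPL.

69.60 dB SPL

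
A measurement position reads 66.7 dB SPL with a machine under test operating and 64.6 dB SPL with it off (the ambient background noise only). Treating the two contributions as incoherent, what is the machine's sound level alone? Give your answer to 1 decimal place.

Remove the background by subtracting linear intensities:
L_src = 10·log₁₀(10^(66.7/10) − 10^(64.6/10)) = 10·log₁₀(1793000) = 62.5 dB SPL.

62.5 dB SPL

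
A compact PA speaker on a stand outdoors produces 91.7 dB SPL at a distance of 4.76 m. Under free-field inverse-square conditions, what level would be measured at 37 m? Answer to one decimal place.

73.9 dB SPL

For a point source in a free field, ΔL = −20·log₁₀(d₂/d₁).
ΔL = −20·log₁₀(37/4.76) = -17.81 dB, so L₂ = 91.7 + (-17.81) = 73.9 dB SPL.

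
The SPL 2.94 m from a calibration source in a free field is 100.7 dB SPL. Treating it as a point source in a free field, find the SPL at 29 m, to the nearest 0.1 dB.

80.8 dB SPL

Free-field point source: level drops by 20·log₁₀ of the distance ratio.
ΔL = −20·log₁₀(29/2.94) = -19.88 dB, so L₂ = 100.7 + (-19.88) = 80.8 dB SPL.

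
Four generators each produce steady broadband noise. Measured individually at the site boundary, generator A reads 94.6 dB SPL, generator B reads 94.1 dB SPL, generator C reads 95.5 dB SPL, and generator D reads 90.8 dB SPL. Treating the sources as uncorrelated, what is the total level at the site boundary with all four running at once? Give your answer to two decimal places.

Incoherent sources sum as intensities:
L_total = 10·log₁₀(10^(94.6/10) + 10^(94.1/10) + 10^(95.5/10) + 10^(90.8/10)) = 10·log₁₀(10205000000) = 100.09 dB SPL.

100.09 dB SPL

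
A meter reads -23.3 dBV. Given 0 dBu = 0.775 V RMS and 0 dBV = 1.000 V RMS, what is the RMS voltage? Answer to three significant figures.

0.0684 V

V = 1.000 V × 10^(-23.3/20).
= 1.000 × 0.06839 = 0.0684 V.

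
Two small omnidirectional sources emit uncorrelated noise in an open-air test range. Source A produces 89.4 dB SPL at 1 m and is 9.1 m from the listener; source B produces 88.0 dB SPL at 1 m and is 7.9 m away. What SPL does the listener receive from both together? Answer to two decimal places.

At the listener: L_A = 89.4 − 20·log₁₀(9.1) = 70.219 dB; L_B = 88.0 − 20·log₁₀(7.9) = 70.047 dB.
Combined: 10·log₁₀(10^(70.219/10)+10^(70.047/10)) = 73.14 dB SPL.

73.14 dB SPL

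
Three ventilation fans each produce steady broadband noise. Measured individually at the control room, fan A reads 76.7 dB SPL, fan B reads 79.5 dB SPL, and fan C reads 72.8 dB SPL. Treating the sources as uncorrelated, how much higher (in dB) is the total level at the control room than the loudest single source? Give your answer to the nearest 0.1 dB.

2.4 dB

Add the sources as powers (linear), then convert back to dB:
L_total = 10·log₁₀(10^(76.7/10) + 10^(79.5/10) + 10^(72.8/10)) = 81.90 dB SPL.
Excess over the loudest (79.5 dB): 81.90 − 79.5 = 2.4 dB.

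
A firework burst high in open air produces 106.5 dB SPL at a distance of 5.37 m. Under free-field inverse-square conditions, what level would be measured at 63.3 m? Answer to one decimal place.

85.1 dB SPL

Free-field point source: level drops by 20·log₁₀ of the distance ratio.
ΔL = −20·log₁₀(63.3/5.37) = -21.43 dB, so L₂ = 106.5 + (-21.43) = 85.1 dB SPL.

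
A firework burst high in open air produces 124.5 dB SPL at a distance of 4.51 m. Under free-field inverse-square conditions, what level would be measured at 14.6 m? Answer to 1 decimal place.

114.3 dB SPL

Inverse-square spreading gives ΔL = −20·log₁₀(d₂/d₁).
ΔL = −20·log₁₀(14.6/4.51) = -10.20 dB, so L₂ = 124.5 + (-10.20) = 114.3 dB SPL.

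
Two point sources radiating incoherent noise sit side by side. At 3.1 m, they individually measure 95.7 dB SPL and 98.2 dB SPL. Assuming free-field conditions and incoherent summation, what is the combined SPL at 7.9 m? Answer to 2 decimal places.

Combined at 3.1 m: 10·log₁₀(10^(95.7/10)+10^(98.2/10)) = 100.138 dB SPL.
Then apply −20·log₁₀(7.9/3.1) = -8.125 dB → 92.01 dB SPL.

92.01 dB SPL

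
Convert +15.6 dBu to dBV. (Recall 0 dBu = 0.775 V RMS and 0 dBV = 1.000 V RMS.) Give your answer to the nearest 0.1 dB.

The offset between the scales is 20·log₁₀(0.775/1.000) = −2.214 dB.
So dBV = +15.6 − 2.214 = +13.4 dBV.

+13.4 dBV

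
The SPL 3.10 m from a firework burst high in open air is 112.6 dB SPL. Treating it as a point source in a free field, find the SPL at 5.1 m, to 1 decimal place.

108.3 dB SPL

For a point source in a free field, ΔL = −20·log₁₀(d₂/d₁).
ΔL = −20·log₁₀(5.1/3.10) = -4.32 dB, so L₂ = 112.6 + (-4.32) = 108.3 dB SPL.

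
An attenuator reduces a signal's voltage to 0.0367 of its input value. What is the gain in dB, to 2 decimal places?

-28.71 dB

Voltage is an amplitude quantity, so gain = 20·log₁₀(V_out/V_in).
20·log₁₀(0.0367) = -28.71 dB.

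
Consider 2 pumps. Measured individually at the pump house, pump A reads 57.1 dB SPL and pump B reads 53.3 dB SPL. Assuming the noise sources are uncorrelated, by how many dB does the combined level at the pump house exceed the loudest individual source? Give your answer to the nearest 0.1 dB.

Incoherent sources sum as intensities:
L_total = 10·log₁₀(10^(57.1/10) + 10^(53.3/10)) = 58.61 dB SPL.
Excess over the loudest (57.1 dB): 58.61 − 57.1 = 1.5 dB.

1.5 dB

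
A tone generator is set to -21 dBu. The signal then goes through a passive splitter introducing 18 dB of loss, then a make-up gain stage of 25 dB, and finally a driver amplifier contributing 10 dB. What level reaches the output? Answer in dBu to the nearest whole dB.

-4 dBu

Cascaded gains and losses add directly in dB.
-21 − 18 + 25 + 10 = -4 dBu.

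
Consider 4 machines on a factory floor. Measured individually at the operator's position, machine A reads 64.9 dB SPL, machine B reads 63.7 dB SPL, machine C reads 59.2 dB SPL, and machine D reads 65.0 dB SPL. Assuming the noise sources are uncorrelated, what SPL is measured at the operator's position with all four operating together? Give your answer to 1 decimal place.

69.7 dB SPL

Add the sources as powers (linear), then convert back to dB:
L_total = 10·log₁₀(10^(64.9/10) + 10^(63.7/10) + 10^(59.2/10) + 10^(65.0/10)) = 10·log₁₀(9429000) = 69.7 dB SPL.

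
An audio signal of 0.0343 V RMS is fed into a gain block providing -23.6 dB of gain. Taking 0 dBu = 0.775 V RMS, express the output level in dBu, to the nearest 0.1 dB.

-50.7 dBu

Input level: 20·log₁₀(0.0343/0.775) = -27.08 dBu.
Output: -27.08 − 23.6 = -50.7 dBu.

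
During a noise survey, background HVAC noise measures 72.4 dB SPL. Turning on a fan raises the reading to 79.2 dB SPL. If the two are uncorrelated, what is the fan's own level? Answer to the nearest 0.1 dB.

Subtract intensities: L_src = 10·log₁₀(10^(L_total/10) − 10^(L_bg/10)).
L_src = 10·log₁₀(10^(79.2/10) − 10^(72.4/10)) = 10·log₁₀(65800000) = 78.2 dB SPL.

78.2 dB SPL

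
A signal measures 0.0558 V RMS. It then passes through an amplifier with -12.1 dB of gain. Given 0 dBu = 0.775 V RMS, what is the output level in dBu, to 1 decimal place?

-35.0 dBu

Input level: 20·log₁₀(0.0558/0.775) = -22.85 dBu.
Output: -22.85 − 12.1 = -35.0 dBu.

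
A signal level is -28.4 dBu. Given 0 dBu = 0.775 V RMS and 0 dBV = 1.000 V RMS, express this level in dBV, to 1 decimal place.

-30.6 dBV

The offset between the scales is 20·log₁₀(0.775/1.000) = −2.214 dB.
So dBV = -28.4 − 2.214 = -30.6 dBV.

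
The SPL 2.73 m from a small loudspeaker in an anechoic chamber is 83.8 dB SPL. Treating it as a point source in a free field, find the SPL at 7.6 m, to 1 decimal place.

74.9 dB SPL

For a point source in a free field, ΔL = −20·log₁₀(d₂/d₁).
ΔL = −20·log₁₀(7.6/2.73) = -8.89 dB, so L₂ = 83.8 + (-8.89) = 74.9 dB SPL.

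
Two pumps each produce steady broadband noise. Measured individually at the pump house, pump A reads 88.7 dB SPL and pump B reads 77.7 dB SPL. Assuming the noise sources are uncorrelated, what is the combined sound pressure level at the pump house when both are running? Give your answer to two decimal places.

Add the sources as powers (linear), then convert back to dB:
L_total = 10·log₁₀(10^(88.7/10) + 10^(77.7/10)) = 10·log₁₀(800200000) = 89.03 dB SPL.

89.03 dB SPL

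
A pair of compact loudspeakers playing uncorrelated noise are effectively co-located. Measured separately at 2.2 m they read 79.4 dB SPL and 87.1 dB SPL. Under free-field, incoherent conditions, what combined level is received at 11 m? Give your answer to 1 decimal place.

73.8 dB SPL

Combined at 2.2 m: 10·log₁₀(10^(79.4/10)+10^(87.1/10)) = 87.78 dB SPL.
Then apply −20·log₁₀(11/2.2) = -13.98 dB → 73.8 dB SPL.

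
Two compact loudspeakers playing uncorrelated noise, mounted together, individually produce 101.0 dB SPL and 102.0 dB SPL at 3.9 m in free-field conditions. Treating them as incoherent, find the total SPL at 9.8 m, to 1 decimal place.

Combined at 3.9 m: 10·log₁₀(10^(101.0/10)+10^(102.0/10)) = 104.54 dB SPL.
Then apply −20·log₁₀(9.8/3.9) = -8.00 dB → 96.5 dB SPL.

96.5 dB SPL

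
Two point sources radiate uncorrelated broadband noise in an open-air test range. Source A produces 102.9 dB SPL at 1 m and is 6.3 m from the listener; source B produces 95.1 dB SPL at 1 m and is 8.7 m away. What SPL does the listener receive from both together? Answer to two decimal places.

At the listener: L_A = 102.9 − 20·log₁₀(6.3) = 86.913 dB; L_B = 95.1 − 20·log₁₀(8.7) = 76.310 dB.
Combined: 10·log₁₀(10^(86.913/10)+10^(76.310/10)) = 87.28 dB SPL.

87.28 dB SPL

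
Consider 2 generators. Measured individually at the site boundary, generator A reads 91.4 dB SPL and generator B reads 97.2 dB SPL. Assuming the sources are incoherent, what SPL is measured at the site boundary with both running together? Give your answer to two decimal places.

Uncorrelated sources add in intensity (power), not in dB.
L_total = 10·log₁₀(10^(91.4/10) + 10^(97.2/10)) = 10·log₁₀(6628000000) = 98.21 dB SPL.

98.21 dB SPL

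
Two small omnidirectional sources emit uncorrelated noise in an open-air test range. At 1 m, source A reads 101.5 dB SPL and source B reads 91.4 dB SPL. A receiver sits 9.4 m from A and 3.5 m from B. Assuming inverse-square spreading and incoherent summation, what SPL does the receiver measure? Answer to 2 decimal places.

At the listener: L_A = 101.5 − 20·log₁₀(9.4) = 82.037 dB; L_B = 91.4 − 20·log₁₀(3.5) = 80.519 dB.
Combined: 10·log₁₀(10^(82.037/10)+10^(80.519/10)) = 84.35 dB SPL.

84.35 dB SPL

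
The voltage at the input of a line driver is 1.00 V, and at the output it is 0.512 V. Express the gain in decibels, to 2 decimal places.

Voltage ratio → dB uses the 20·log₁₀ form:
20·log₁₀(0.512/1.00) = 20·log₁₀(0.5120) = -5.81 dB.

-5.81 dB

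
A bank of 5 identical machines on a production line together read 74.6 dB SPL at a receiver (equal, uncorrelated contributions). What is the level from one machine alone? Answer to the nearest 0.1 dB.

5 equal incoherent sources add 10·log₁₀(5) = 6.99 dB over one source.
L_one = 74.6 − 6.99 = 67.6 dB SPL.

67.6 dB SPL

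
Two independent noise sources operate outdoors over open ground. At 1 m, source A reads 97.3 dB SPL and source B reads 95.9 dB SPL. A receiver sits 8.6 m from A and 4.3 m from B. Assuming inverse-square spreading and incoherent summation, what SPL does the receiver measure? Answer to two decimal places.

At the listener: L_A = 97.3 − 20·log₁₀(8.6) = 78.610 dB; L_B = 95.9 − 20·log₁₀(4.3) = 83.231 dB.
Combined: 10·log₁₀(10^(78.610/10)+10^(83.231/10)) = 84.52 dB SPL.

84.52 dB SPL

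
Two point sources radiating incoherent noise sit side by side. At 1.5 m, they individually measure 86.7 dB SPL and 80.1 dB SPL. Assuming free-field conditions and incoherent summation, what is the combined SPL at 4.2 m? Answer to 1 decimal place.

Combined at 1.5 m: 10·log₁₀(10^(86.7/10)+10^(80.1/10)) = 87.56 dB SPL.
Then apply −20·log₁₀(4.2/1.5) = -8.94 dB → 78.6 dB SPL.

78.6 dB SPL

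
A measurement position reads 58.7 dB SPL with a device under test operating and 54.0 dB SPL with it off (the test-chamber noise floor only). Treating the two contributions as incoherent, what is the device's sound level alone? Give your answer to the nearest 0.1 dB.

56.9 dB SPL

Remove the background by subtracting linear intensities:
L_src = 10·log₁₀(10^(58.7/10) − 10^(54.0/10)) = 10·log₁₀(490100) = 56.9 dB SPL.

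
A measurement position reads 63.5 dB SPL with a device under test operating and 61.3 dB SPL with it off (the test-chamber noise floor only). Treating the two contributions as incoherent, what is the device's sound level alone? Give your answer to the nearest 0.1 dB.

Remove the background by subtracting linear intensities:
L_src = 10·log₁₀(10^(63.5/10) − 10^(61.3/10)) = 10·log₁₀(889800) = 59.5 dB SPL.

59.5 dB SPL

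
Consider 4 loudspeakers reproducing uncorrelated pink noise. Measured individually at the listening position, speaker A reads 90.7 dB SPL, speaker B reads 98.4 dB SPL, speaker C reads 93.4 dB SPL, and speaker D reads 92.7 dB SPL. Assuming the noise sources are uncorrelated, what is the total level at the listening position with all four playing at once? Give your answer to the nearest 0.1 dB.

100.8 dB SPL

Uncorrelated sources add in intensity (power), not in dB.
L_total = 10·log₁₀(10^(90.7/10) + 10^(98.4/10) + 10^(93.4/10) + 10^(92.7/10)) = 10·log₁₀(12143000000) = 100.8 dB SPL.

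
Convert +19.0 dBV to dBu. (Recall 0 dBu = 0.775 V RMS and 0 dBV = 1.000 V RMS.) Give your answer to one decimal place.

+21.2 dBu

The offset between the scales is 20·log₁₀(0.775/1.000) = −2.214 dB.
So dBu = +19.0 + 2.214 = +21.2 dBu.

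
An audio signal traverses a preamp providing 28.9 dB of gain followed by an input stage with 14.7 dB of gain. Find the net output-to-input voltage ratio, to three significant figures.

Net gain = 28.9 + 14.7 = 43.6 dB.
Voltage ratio = 10^(43.6/20) = 151.

151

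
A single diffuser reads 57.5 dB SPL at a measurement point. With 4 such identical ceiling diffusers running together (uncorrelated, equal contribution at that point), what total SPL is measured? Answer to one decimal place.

63.5 dB SPL

4 equal incoherent sources raise the level by 10·log₁₀(4) = 6.02 dB.
L_total = 57.5 + 6.02 = 63.5 dB SPL.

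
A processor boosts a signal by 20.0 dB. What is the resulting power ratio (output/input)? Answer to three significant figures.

100

Power ratio = 10^(dB/10).
10^(20.0/10) = 10^(2.000) = 100.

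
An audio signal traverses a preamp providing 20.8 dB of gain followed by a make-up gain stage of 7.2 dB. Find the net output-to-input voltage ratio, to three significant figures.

25.1

Net gain = 20.8 + 7.2 = 28.0 dB.
Voltage ratio = 10^(28.0/20) = 25.1.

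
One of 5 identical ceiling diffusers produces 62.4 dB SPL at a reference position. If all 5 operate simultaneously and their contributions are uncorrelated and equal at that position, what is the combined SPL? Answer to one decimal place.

69.4 dB SPL

5 equal incoherent sources raise the level by 10·log₁₀(5) = 6.99 dB.
L_total = 62.4 + 6.99 = 69.4 dB SPL.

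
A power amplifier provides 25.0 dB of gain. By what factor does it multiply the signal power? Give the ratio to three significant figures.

Power ratio = 10^(dB/10).
10^(25.0/10) = 10^(2.500) = 316.

316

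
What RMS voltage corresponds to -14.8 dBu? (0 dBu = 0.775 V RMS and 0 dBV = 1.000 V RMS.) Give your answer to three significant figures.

V = 0.775 V × 10^(-14.8/20).
= 0.775 × 0.1820 = 0.141 V.

0.141 V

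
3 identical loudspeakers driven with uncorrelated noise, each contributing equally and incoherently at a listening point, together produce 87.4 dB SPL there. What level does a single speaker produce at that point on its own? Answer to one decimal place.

3 equal incoherent sources add 10·log₁₀(3) = 4.77 dB over one source.
L_one = 87.4 − 4.77 = 82.6 dB SPL.

82.6 dB SPL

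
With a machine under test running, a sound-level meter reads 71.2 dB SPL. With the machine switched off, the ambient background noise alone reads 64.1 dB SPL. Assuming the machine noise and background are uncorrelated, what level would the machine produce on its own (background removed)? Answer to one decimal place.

70.3 dB SPL

Subtract intensities: L_src = 10·log₁₀(10^(L_total/10) − 10^(L_bg/10)).
L_src = 10·log₁₀(10^(71.2/10) − 10^(64.1/10)) = 10·log₁₀(10610000) = 70.3 dB SPL.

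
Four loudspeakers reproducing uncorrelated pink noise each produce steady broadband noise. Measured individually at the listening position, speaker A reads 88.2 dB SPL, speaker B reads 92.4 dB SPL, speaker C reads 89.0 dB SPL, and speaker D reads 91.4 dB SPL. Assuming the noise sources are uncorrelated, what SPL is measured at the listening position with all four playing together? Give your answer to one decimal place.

96.6 dB SPL

Incoherent sources sum as intensities:
L_total = 10·log₁₀(10^(88.2/10) + 10^(92.4/10) + 10^(89.0/10) + 10^(91.4/10)) = 10·log₁₀(4573000000) = 96.6 dB SPL.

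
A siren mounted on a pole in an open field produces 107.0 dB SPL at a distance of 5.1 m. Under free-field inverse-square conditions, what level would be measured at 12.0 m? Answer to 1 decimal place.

Free-field point source: level drops by 20·log₁₀ of the distance ratio.
ΔL = −20·log₁₀(12.0/5.1) = -7.43 dB, so L₂ = 107.0 + (-7.43) = 99.6 dB SPL.

99.6 dB SPL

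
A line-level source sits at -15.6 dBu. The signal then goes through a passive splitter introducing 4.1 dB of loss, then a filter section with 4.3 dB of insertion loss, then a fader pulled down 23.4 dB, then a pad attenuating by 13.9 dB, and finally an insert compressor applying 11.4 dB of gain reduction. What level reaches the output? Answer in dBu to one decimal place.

-72.7 dBu

Cascaded gains and losses add directly in dB.
-15.6 − 4.1 − 4.3 − 23.4 − 13.9 − 11.4 = -72.7 dBu.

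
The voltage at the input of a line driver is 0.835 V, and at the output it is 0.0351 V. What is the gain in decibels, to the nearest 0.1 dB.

-27.5 dB

Voltage is an amplitude quantity, so gain = 20·log₁₀(V_out/V_in).
20·log₁₀(0.0351/0.835) = 20·log₁₀(0.04204) = -27.5 dB.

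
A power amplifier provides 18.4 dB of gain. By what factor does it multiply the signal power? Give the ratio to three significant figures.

69.2

Power ratio = 10^(dB/10).
10^(18.4/10) = 10^(1.840) = 69.2.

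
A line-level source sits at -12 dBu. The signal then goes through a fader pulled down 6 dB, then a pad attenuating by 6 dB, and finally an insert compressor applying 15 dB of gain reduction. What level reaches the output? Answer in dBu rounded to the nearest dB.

In dB, series stages simply add:
-12 − 6 − 6 − 15 = -39 dBu.

-39 dBu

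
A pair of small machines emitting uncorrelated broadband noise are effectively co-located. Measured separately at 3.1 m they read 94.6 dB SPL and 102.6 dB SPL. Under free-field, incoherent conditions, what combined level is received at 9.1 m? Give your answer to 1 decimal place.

Combined at 3.1 m: 10·log₁₀(10^(94.6/10)+10^(102.6/10)) = 103.24 dB SPL.
Then apply −20·log₁₀(9.1/3.1) = -9.35 dB → 93.9 dB SPL.

93.9 dB SPL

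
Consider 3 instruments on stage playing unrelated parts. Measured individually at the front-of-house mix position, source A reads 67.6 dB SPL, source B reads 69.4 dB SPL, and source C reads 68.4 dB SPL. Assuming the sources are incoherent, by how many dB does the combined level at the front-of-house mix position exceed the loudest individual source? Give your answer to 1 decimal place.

Add the sources as powers (linear), then convert back to dB:
L_total = 10·log₁₀(10^(67.6/10) + 10^(69.4/10) + 10^(68.4/10)) = 73.30 dB SPL.
Excess over the loudest (69.4 dB): 73.30 − 69.4 = 3.9 dB.

3.9 dB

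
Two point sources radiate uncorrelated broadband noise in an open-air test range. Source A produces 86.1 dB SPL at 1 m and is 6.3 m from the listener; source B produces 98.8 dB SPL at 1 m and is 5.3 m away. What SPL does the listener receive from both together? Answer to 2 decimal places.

84.48 dB SPL

At the listener: L_A = 86.1 − 20·log₁₀(6.3) = 70.113 dB; L_B = 98.8 − 20·log₁₀(5.3) = 84.314 dB.
Combined: 10·log₁₀(10^(70.113/10)+10^(84.314/10)) = 84.48 dB SPL.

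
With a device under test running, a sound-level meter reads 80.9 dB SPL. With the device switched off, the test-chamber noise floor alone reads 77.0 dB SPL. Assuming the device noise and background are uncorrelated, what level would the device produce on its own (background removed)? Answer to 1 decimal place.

78.6 dB SPL

Background correction is a power subtraction:
L_src = 10·log₁₀(10^(80.9/10) − 10^(77.0/10)) = 10·log₁₀(72910000) = 78.6 dB SPL.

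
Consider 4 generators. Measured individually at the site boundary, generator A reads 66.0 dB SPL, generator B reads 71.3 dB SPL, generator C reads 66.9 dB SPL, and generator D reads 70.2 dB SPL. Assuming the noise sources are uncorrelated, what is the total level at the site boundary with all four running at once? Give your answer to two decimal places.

Incoherent sources sum as intensities:
L_total = 10·log₁₀(10^(66.0/10) + 10^(71.3/10) + 10^(66.9/10) + 10^(70.2/10)) = 10·log₁₀(32840000) = 75.16 dB SPL.

75.16 dB SPL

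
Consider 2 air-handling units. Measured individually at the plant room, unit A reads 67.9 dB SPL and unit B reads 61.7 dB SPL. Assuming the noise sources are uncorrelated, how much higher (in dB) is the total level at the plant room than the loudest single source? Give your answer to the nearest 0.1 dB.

Incoherent sources sum as intensities:
L_total = 10·log₁₀(10^(67.9/10) + 10^(61.7/10)) = 68.83 dB SPL.
Excess over the loudest (67.9 dB): 68.83 − 67.9 = 0.9 dB.

0.9 dB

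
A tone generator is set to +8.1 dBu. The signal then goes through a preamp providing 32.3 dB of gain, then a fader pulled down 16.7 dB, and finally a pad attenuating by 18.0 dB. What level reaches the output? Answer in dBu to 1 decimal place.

+5.7 dBu

Gain stages sum in dB:
+8.1 + 32.3 − 16.7 − 18.0 = +5.7 dBu.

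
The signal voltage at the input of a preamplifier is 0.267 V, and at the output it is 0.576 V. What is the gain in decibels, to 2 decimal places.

Voltage is an amplitude quantity, so gain = 20·log₁₀(V_out/V_in).
20·log₁₀(0.576/0.267) = 20·log₁₀(2.157) = 6.68 dB.

6.68 dB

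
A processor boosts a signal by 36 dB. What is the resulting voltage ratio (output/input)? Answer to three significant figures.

63.1

Voltage ratio = 10^(dB/20).
10^(36/20) = 10^(1.800) = 63.1.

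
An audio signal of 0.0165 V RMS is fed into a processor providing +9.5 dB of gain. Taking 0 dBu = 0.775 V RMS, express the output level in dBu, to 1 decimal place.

-23.9 dBu

Input level: 20·log₁₀(0.0165/0.775) = -33.44 dBu.
Output: -33.44 + 9.5 = -23.9 dBu.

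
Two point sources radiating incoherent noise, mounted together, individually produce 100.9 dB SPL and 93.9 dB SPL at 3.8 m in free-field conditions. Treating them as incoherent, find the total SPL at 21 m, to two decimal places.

86.84 dB SPL

Combined at 3.8 m: 10·log₁₀(10^(100.9/10)+10^(93.9/10)) = 101.690 dB SPL.
Then apply −20·log₁₀(21/3.8) = -14.849 dB → 86.84 dB SPL.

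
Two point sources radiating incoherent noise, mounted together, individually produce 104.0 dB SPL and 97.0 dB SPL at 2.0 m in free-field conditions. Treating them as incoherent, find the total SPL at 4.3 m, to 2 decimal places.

Combined at 2.0 m: 10·log₁₀(10^(104.0/10)+10^(97.0/10)) = 104.790 dB SPL.
Then apply −20·log₁₀(4.3/2.0) = -6.649 dB → 98.14 dB SPL.

98.14 dB SPL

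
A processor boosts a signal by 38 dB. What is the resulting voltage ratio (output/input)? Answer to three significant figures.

Voltage ratio = 10^(dB/20).
10^(38/20) = 10^(1.900) = 79.4.

79.4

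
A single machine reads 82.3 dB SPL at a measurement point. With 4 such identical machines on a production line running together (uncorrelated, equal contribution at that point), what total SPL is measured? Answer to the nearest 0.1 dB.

88.3 dB SPL

4 equal incoherent sources raise the level by 10·log₁₀(4) = 6.02 dB.
L_total = 82.3 + 6.02 = 88.3 dB SPL.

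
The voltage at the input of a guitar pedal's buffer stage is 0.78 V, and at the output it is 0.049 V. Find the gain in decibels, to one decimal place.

-24.0 dB

For a voltage ratio, dB = 20·log₁₀(V₂/V₁).
20·log₁₀(0.049/0.78) = 20·log₁₀(0.06282) = -24.0 dB.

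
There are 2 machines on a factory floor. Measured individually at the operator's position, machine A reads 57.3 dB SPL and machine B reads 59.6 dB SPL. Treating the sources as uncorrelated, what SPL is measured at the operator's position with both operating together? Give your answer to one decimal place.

61.6 dB SPL

Incoherent sources sum as intensities:
L_total = 10·log₁₀(10^(57.3/10) + 10^(59.6/10)) = 10·log₁₀(1449000) = 61.6 dB SPL.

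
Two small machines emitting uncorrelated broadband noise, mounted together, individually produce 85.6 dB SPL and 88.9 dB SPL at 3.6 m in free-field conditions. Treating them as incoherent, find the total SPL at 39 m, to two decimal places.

69.87 dB SPL

Combined at 3.6 m: 10·log₁₀(10^(85.6/10)+10^(88.9/10)) = 90.566 dB SPL.
Then apply −20·log₁₀(39/3.6) = -20.695 dB → 69.87 dB SPL.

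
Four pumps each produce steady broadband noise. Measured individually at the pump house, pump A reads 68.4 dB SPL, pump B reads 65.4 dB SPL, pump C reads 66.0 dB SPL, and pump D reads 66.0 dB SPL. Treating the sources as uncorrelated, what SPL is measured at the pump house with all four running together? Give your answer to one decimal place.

Incoherent sources sum as intensities:
L_total = 10·log₁₀(10^(68.4/10) + 10^(65.4/10) + 10^(66.0/10) + 10^(66.0/10)) = 10·log₁₀(18350000) = 72.6 dB SPL.

72.6 dB SPL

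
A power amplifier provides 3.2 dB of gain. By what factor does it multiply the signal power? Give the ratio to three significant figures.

Power ratio = 10^(dB/10).
10^(3.2/10) = 10^(0.3200) = 2.09.

2.09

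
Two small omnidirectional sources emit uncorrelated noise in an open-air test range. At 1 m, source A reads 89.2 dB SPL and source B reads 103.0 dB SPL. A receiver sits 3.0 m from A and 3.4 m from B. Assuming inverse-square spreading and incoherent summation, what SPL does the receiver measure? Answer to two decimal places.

At the listener: L_A = 89.2 − 20·log₁₀(3.0) = 79.658 dB; L_B = 103.0 − 20·log₁₀(3.4) = 92.370 dB.
Combined: 10·log₁₀(10^(79.658/10)+10^(92.370/10)) = 92.60 dB SPL.

92.60 dB SPL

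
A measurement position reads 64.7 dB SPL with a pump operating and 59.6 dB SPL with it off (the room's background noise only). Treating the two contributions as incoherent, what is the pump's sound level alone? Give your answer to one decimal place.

63.1 dB SPL

Background correction is a power subtraction:
L_src = 10·log₁₀(10^(64.7/10) − 10^(59.6/10)) = 10·log₁₀(2039000) = 63.1 dB SPL.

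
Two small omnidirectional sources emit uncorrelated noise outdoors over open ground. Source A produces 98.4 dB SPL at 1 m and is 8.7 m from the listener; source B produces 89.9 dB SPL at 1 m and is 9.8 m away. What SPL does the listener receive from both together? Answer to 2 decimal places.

At the listener: L_A = 98.4 − 20·log₁₀(8.7) = 79.610 dB; L_B = 89.9 − 20·log₁₀(9.8) = 70.075 dB.
Combined: 10·log₁₀(10^(79.610/10)+10^(70.075/10)) = 80.07 dB SPL.

80.07 dB SPL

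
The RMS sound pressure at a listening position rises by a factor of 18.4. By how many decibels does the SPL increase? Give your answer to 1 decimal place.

Sound pressure is an amplitude quantity: ΔL = 20·log₁₀(p₂/p₁).
20·log₁₀(18.4) = 25.3 dB.

25.3 dB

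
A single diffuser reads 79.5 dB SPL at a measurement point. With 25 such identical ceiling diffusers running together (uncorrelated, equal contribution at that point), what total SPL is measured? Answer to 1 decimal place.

93.5 dB SPL

25 equal incoherent sources raise the level by 10·log₁₀(25) = 13.98 dB.
L_total = 79.5 + 13.98 = 93.5 dB SPL.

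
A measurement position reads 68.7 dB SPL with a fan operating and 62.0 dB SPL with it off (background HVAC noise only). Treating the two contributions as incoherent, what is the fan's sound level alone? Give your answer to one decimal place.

Background correction is a power subtraction:
L_src = 10·log₁₀(10^(68.7/10) − 10^(62.0/10)) = 10·log₁₀(5828000) = 67.7 dB SPL.

67.7 dB SPL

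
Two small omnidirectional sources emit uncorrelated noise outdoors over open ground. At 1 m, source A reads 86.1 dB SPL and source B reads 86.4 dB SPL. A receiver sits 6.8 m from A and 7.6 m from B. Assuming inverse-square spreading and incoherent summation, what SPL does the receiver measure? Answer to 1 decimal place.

72.1 dB SPL

At the listener: L_A = 86.1 − 20·log₁₀(6.8) = 69.45 dB; L_B = 86.4 − 20·log₁₀(7.6) = 68.78 dB.
Combined: 10·log₁₀(10^(69.45/10)+10^(68.78/10)) = 72.1 dB SPL.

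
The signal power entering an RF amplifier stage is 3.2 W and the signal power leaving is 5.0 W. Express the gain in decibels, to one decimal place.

1.9 dB

Power ratio → dB uses the 10·log₁₀ form:
10·log₁₀(5.0/3.2) = 10·log₁₀(1.562) = 1.9 dB.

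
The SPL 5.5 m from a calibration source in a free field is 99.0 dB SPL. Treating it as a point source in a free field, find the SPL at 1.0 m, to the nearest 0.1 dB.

Free-field point source: level drops by 20·log₁₀ of the distance ratio.
ΔL = −20·log₁₀(1.0/5.5) = 14.81 dB, so L₂ = 99.0 + (14.81) = 113.8 dB SPL.

113.8 dB SPL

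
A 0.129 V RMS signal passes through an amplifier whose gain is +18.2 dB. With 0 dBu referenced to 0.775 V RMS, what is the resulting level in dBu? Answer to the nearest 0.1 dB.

Input level: 20·log₁₀(0.129/0.775) = -15.57 dBu.
Output: -15.57 + 18.2 = +2.6 dBu.

+2.6 dBu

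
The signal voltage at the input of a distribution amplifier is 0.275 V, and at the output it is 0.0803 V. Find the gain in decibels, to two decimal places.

Voltage is an amplitude quantity, so gain = 20·log₁₀(V_out/V_in).
20·log₁₀(0.0803/0.275) = 20·log₁₀(0.2920) = -10.69 dB.

-10.69 dB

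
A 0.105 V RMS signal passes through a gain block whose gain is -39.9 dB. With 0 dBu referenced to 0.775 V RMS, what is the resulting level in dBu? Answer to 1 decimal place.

Input level: 20·log₁₀(0.105/0.775) = -17.36 dBu.
Output: -17.36 − 39.9 = -57.3 dBu.

-57.3 dBu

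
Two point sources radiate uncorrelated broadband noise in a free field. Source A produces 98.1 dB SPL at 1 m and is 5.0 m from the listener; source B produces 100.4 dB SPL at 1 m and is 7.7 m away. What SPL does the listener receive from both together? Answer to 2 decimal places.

At the listener: L_A = 98.1 − 20·log₁₀(5.0) = 84.121 dB; L_B = 100.4 − 20·log₁₀(7.7) = 82.670 dB.
Combined: 10·log₁₀(10^(84.121/10)+10^(82.670/10)) = 86.47 dB SPL.

86.47 dB SPL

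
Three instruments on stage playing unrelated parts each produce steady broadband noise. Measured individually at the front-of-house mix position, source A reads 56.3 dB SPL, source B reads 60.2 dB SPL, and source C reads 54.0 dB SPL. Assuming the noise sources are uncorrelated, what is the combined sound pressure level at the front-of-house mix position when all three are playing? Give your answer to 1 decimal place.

62.4 dB SPL

Add the sources as powers (linear), then convert back to dB:
L_total = 10·log₁₀(10^(56.3/10) + 10^(60.2/10) + 10^(54.0/10)) = 10·log₁₀(1725000) = 62.4 dB SPL.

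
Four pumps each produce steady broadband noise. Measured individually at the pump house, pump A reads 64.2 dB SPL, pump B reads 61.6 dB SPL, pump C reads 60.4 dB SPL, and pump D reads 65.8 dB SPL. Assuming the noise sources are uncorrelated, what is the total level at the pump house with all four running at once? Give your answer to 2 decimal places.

69.53 dB SPL

Incoherent sources sum as intensities:
L_total = 10·log₁₀(10^(64.2/10) + 10^(61.6/10) + 10^(60.4/10) + 10^(65.8/10)) = 10·log₁₀(8974000) = 69.53 dB SPL.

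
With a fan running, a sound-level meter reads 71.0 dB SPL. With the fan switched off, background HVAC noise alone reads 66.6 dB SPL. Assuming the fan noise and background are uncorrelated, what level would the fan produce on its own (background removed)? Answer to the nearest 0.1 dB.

69.0 dB SPL

Background correction is a power subtraction:
L_src = 10·log₁₀(10^(71.0/10) − 10^(66.6/10)) = 10·log₁₀(8018000) = 69.0 dB SPL.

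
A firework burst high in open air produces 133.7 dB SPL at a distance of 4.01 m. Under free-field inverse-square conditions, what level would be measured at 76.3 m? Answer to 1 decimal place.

108.1 dB SPL

Free-field point source: level drops by 20·log₁₀ of the distance ratio.
ΔL = −20·log₁₀(76.3/4.01) = -25.59 dB, so L₂ = 133.7 + (-25.59) = 108.1 dB SPL.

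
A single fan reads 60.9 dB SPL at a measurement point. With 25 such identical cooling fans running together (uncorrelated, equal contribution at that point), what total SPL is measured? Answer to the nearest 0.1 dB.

74.9 dB SPL

25 equal incoherent sources raise the level by 10·log₁₀(25) = 13.98 dB.
L_total = 60.9 + 13.98 = 74.9 dB SPL.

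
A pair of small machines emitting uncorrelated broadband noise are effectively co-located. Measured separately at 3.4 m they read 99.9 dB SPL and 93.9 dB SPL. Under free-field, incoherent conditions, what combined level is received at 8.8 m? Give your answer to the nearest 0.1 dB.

Combined at 3.4 m: 10·log₁₀(10^(99.9/10)+10^(93.9/10)) = 100.87 dB SPL.
Then apply −20·log₁₀(8.8/3.4) = -8.26 dB → 92.6 dB SPL.

92.6 dB SPL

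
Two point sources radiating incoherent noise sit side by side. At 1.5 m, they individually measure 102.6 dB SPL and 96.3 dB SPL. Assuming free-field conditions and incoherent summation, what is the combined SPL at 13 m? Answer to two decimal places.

84.76 dB SPL

Combined at 1.5 m: 10·log₁₀(10^(102.6/10)+10^(96.3/10)) = 103.515 dB SPL.
Then apply −20·log₁₀(13/1.5) = -18.757 dB → 84.76 dB SPL.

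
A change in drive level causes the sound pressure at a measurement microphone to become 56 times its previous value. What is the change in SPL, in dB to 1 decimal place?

SPL change from a pressure ratio uses the 20·log₁₀ form:
20·log₁₀(56) = 35.0 dB.

35.0 dB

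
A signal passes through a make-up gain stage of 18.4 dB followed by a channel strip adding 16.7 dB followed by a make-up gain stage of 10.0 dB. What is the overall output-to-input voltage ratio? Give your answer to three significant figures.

Net gain = 18.4 + 16.7 + 10.0 = 45.1 dB.
Voltage ratio = 10^(45.1/20) = 180.

180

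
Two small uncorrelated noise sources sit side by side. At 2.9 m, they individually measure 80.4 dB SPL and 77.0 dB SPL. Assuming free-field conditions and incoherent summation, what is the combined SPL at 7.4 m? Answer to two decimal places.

73.90 dB SPL

Combined at 2.9 m: 10·log₁₀(10^(80.4/10)+10^(77.0/10)) = 82.035 dB SPL.
Then apply −20·log₁₀(7.4/2.9) = -8.137 dB → 73.90 dB SPL.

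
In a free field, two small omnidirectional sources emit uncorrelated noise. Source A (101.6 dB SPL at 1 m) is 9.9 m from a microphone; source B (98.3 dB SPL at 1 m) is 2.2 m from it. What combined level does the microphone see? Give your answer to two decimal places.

At the listener: L_A = 101.6 − 20·log₁₀(9.9) = 81.687 dB; L_B = 98.3 − 20·log₁₀(2.2) = 91.452 dB.
Combined: 10·log₁₀(10^(81.687/10)+10^(91.452/10)) = 91.89 dB SPL.

91.89 dB SPL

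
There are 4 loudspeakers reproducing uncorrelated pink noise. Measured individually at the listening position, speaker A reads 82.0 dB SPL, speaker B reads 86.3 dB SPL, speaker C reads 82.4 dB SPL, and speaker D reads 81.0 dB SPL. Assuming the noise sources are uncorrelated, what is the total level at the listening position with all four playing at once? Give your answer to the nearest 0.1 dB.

89.5 dB SPL

Add the sources as powers (linear), then convert back to dB:
L_total = 10·log₁₀(10^(82.0/10) + 10^(86.3/10) + 10^(82.4/10) + 10^(81.0/10)) = 10·log₁₀(884700000) = 89.5 dB SPL.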